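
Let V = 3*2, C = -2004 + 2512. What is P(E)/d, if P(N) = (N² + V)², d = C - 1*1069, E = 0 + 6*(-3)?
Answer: -3300/17 ≈ -194.12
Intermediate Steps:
C = 508
E = -18 (E = 0 - 18 = -18)
V = 6
d = -561 (d = 508 - 1*1069 = 508 - 1069 = -561)
P(N) = (6 + N²)² (P(N) = (N² + 6)² = (6 + N²)²)
P(E)/d = (6 + (-18)²)²/(-561) = (6 + 324)²*(-1/561) = 330²*(-1/561) = 108900*(-1/561) = -3300/17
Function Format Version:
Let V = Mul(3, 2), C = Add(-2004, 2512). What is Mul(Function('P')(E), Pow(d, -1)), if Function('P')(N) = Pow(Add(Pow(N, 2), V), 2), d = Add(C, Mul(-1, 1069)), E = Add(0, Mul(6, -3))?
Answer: Rational(-3300, 17) ≈ -194.12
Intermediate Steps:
C = 508
E = -18 (E = Add(0, -18) = -18)
V = 6
d = -561 (d = Add(508, Mul(-1, 1069)) = Add(508, -1069) = -561)
Function('P')(N) = Pow(Add(6, Pow(N, 2)), 2) (Function('P')(N) = Pow(Add(Pow(N, 2), 6), 2) = Pow(Add(6, Pow(N, 2)), 2))
Mul(Function('P')(E), Pow(d, -1)) = Mul(Pow(Add(6, Pow(-18, 2)), 2), Pow(-561, -1)) = Mul(Pow(Add(6, 324), 2), Rational(-1, 561)) = Mul(Pow(330, 2), Rational(-1, 561)) = Mul(108900, Rational(-1, 561)) = Rational(-3300, 17)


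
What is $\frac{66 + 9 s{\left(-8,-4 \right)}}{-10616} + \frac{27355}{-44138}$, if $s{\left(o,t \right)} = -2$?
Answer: $- \frac{36564913}{58571126} \approx -0.62428$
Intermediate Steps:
$\frac{66 + 9 s{\left(-8,-4 \right)}}{-10616} + \frac{27355}{-44138} = \frac{66 + 9 \left(-2\right)}{-10616} + \frac{27355}{-44138} = \left(66 - 18\right) \left(- \frac{1}{10616}\right) + 27355 \left(- \frac{1}{44138}\right) = 48 \left(- \frac{1}{10616}\right) - \frac{27355}{44138} = - \frac{6}{1327} - \frac{27355}{44138} = - \frac{36564913}{58571126}$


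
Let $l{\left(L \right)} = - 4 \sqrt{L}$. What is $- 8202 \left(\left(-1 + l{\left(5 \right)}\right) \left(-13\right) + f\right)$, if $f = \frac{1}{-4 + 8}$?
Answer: $- \frac{217353}{2} - 426504 \sqrt{5} \approx -1.0624 \cdot 10^{6}$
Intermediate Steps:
$f = \frac{1}{4} \approx 0.25$
$- 8202 \left(\left(-1 + l{\left(5 \right)}\right) \left(-13\right) + f\right) = - 8202 \left(\left(-1 - 4 \sqrt{5}\right) \left(-13\right) + \frac{1}{4}\right) = - 8202 \left(\left(13 + 52 \sqrt{5}\right) + \frac{1}{4}\right) = - 8202 \left(\frac{53}{4} + 52 \sqrt{5}\right) = - \frac{217353}{2} - 426504 \sqrt{5}$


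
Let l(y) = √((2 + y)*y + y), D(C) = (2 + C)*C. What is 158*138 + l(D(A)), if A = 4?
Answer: 21804 + 18*√2 ≈ 21829.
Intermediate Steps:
D(C) = C*(2 + C)
l(y) = √(y + y*(2 + y)) (l(y) = √(y*(2 + y) + y) = √(y + y*(2 + y)))
158*138 + l(D(A)) = 158*138 + √((4*(2 + 4))*(3 + 4*(2 + 4))) = 21804 + √((4*6)*(3 + 4*6)) = 21804 + √(24*(3 + 24)) = 21804 + √(24*27) = 21804 + √648 = 21804 + 18*√2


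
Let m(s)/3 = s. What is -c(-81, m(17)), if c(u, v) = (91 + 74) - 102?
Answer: -63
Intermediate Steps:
m(s) = 3*s
c(u, v) = 63 (c(u, v) = 165 - 102 = 63)
-c(-81, m(17)) = -1*63 = -63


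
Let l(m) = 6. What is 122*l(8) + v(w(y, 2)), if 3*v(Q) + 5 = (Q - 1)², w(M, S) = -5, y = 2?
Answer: 2227/3 ≈ 742.33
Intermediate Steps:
v(Q) = -5/3 + (-1 + Q)²/3 (v(Q) = -5/3 + (Q - 1)²/3 = -5/3 + (-1 + Q)²/3)
122*l(8) + v(w(y, 2)) = 122*6 + (-5/3 + (-1 - 5)²/3) = 732 + (-5/3 + (⅓)*(-6)²) = 732 + (-5/3 + (⅓)*36) = 732 + (-5/3 + 12) = 732 + 31/3 = 2227/3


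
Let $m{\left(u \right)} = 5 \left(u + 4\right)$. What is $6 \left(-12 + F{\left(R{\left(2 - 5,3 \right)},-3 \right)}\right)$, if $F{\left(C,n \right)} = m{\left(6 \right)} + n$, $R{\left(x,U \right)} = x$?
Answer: $210$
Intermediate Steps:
$m{\left(u \right)} = 20 + 5 u$ ($m{\left(u \right)} = 5 \left(4 + u\right) = 20 + 5 u$)
$F{\left(C,n \right)} = 50 + n$ ($F{\left(C,n \right)} = \left(20 + 5 \cdot 6\right) + n = \left(20 + 30\right) + n = 50 + n$)
$6 \left(-12 + F{\left(R{\left(2 - 5,3 \right)},-3 \right)}\right) = 6 \left(-12 + \left(50 - 3\right)\right) = 6 \left(-12 + 47\right) = 6 \cdot 35 = 210$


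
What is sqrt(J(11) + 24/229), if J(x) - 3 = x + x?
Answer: sqrt(1316521)/229 ≈ 5.0105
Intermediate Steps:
J(x) = 3 + 2*x (J(x) = 3 + (x + x) = 3 + 2*x)
sqrt(J(11) + 24/229) = sqrt((3 + 2*11) + 24/229) = sqrt((3 + 22) + 24*(1/229)) = sqrt(25 + 24/229) = sqrt(5749/229) = sqrt(1316521)/229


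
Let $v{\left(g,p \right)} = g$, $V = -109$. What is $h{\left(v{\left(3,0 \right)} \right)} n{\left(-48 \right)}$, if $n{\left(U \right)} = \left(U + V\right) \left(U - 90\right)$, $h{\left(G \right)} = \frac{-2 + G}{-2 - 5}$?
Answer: $- \frac{21666}{7} \approx -3095.1$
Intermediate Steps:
$h{\left(G \right)} = \frac{2}{7} - \frac{G}{7}$ ($h{\left(G \right)} = \frac{-2 + G}{-7} = \left(-2 + G\right) \left(- \frac{1}{7}\right) = \frac{2}{7} - \frac{G}{7}$)
$n{\left(U \right)} = \left(-109 + U\right) \left(-90 + U\right)$ ($n{\left(U \right)} = \left(U - 109\right) \left(U - 90\right) = \left(-109 + U\right) \left(-90 + U\right)$)
$h{\left(v{\left(3,0 \right)} \right)} n{\left(-48 \right)} = \left(\frac{2}{7} - \frac{3}{7}\right) \left(9810 + \left(-48\right)^{2} - -9552\right) = \left(\frac{2}{7} - \frac{3}{7}\right) \left(9810 + 2304 + 9552\right) = \left(- \frac{1}{7}\right) 21666 = - \frac{21666}{7}$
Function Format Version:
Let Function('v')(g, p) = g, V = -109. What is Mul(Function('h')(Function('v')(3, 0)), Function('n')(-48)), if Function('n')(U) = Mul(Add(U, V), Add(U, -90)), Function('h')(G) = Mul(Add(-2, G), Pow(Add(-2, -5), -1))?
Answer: Rational(-21666, 7) ≈ -3095.1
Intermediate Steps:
Function('h')(G) = Add(Rational(2, 7), Mul(Rational(-1, 7), G)) (Function('h')(G) = Mul(Add(-2, G), Pow(-7, -1)) = Mul(Add(-2, G), Rational(-1, 7)) = Add(Rational(2, 7), Mul(Rational(-1, 7), G)))
Function('n')(U) = Mul(Add(-109, U), Add(-90, U)) (Function('n')(U) = Mul(Add(U, -109), Add(U, -90)) = Mul(Add(-109, U), Add(-90, U)))
Mul(Function('h')(Function('v')(3, 0)), Function('n')(-48)) = Mul(Add(Rational(2, 7), Mul(Rational(-1, 7), 3)), Add(9810, Pow(-48, 2), Mul(-199, -48))) = Mul(Add(Rational(2, 7), Rational(-3, 7)), Add(9810, 2304, 9552)) = Mul(Rational(-1, 7), 21666) = Rational(-21666, 7)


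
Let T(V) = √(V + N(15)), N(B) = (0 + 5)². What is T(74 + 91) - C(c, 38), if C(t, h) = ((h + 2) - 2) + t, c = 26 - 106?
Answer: 42 + √190 ≈ 55.784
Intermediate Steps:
c = -80
N(B) = 25 (N(B) = 5² = 25)
C(t, h) = h + t (C(t, h) = ((2 + h) - 2) + t = h + t)
T(V) = √(25 + V) (T(V) = √(V + 25) = √(25 + V))
T(74 + 91) - C(c, 38) = √(25 + (74 + 91)) - (38 - 80) = √(25 + 165) - 1*(-42) = √190 + 42 = 42 + √190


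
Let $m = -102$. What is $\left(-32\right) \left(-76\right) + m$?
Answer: $2330$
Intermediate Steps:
$\left(-32\right) \left(-76\right) + m = \left(-32\right) \left(-76\right) - 102 = 2432 - 102 = 2330$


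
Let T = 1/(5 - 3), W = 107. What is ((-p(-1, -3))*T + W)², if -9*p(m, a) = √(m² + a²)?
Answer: (1926 + √10)²/324 ≈ 11487.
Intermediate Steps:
p(m, a) = -√(a² + m²)/9 (p(m, a) = -√(m² + a²)/9 = -√(a² + m²)/9)
T = ½ (T = 1/2 = ½ ≈ 0.50000)
((-p(-1, -3))*T + W)² = (-(-1)*√((-3)² + (-1)²)/9*(½) + 107)² = (-(-1)*√(9 + 1)/9*(½) + 107)² = (-(-1)*√10/9*(½) + 107)² = ((√10/9)*(½) + 107)² = (√10/18 + 107)² = (107 + √10/18)²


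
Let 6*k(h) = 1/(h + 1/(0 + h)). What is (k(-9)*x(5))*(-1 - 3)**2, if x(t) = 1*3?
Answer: -36/41 ≈ -0.87805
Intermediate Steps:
x(t) = 3
k(h) = 1/(6*(h + 1/h)) (k(h) = 1/(6*(h + 1/(0 + h))) = 1/(6*(h + 1/h)))
(k(-9)*x(5))*(-1 - 3)**2 = (((1/6)*(-9)/(1 + (-9)**2))*3)*(-1 - 3)**2 = (((1/6)*(-9)/(1 + 81))*3)*(-4)**2 = (((1/6)*(-9)/82)*3)*16 = (((1/6)*(-9)*(1/82))*3)*16 = -3/164*3*16 = -9/164*16 = -36/41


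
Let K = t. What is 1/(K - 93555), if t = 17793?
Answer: -1/75762 ≈ -1.3199e-5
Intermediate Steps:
K = 17793
1/(K - 93555) = 1/(17793 - 93555) = 1/(-75762) = -1/75762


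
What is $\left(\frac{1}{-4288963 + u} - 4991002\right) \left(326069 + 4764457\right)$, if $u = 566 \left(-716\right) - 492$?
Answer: $- \frac{17039671843051433214}{670673} \approx -2.5407 \cdot 10^{13}$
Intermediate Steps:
$u = -405748$ ($u = -405256 - 492 = -405748$)
$\left(\frac{1}{-4288963 + u} - 4991002\right) \left(326069 + 4764457\right) = \left(\frac{1}{-4288963 - 405748} - 4991002\right) \left(326069 + 4764457\right) = \left(\frac{1}{-4694711} - 4991002\right) 5090526 = \left(- \frac{1}{4694711} - 4991002\right) 5090526 = \left(- \frac{23431311990423}{4694711}\right) 5090526 = - \frac{17039671843051433214}{670673}$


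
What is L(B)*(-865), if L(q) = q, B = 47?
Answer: -40655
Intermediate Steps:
L(B)*(-865) = 47*(-865) = -40655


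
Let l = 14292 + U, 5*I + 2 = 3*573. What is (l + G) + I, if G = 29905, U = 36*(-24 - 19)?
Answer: 214962/5 ≈ 42992.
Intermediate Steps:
U = -1548 (U = 36*(-43) = -1548)
I = 1717/5 (I = -2/5 + (3*573)/5 = -2/5 + (1/5)*1719 = -2/5 + 1719/5 = 1717/5 ≈ 343.40)
l = 12744 (l = 14292 - 1548 = 12744)
(l + G) + I = (12744 + 29905) + 1717/5 = 42649 + 1717/5 = 214962/5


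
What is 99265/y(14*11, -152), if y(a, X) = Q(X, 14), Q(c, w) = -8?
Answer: -99265/8 ≈ -12408.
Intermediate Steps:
y(a, X) = -8
99265/y(14*11, -152) = 99265/(-8) = 99265*(-1/8) = -99265/8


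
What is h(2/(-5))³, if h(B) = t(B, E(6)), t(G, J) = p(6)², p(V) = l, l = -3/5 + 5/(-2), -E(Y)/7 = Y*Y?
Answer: 887503681/1000000 ≈ 887.50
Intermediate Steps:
E(Y) = -7*Y² (E(Y) = -7*Y*Y = -7*Y²)
l = -31/10 (l = -3*⅕ + 5*(-½) = -⅗ - 5/2 = -31/10 ≈ -3.1000)
p(V) = -31/10
t(G, J) = 961/100 (t(G, J) = (-31/10)² = 961/100)
h(B) = 961/100
h(2/(-5))³ = (961/100)³ = 887503681/1000000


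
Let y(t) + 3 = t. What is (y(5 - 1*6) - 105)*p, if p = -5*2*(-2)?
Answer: -2180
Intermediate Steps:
y(t) = -3 + t
p = 20 (p = -10*(-2) = 20)
(y(5 - 1*6) - 105)*p = ((-3 + (5 - 1*6)) - 105)*20 = ((-3 + (5 - 6)) - 105)*20 = ((-3 - 1) - 105)*20 = (-4 - 105)*20 = -109*20 = -2180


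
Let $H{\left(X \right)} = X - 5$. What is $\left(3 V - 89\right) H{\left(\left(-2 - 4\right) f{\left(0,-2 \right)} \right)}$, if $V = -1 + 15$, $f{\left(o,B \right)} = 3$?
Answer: $1081$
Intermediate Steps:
$H{\left(X \right)} = -5 + X$
$V = 14$
$\left(3 V - 89\right) H{\left(\left(-2 - 4\right) f{\left(0,-2 \right)} \right)} = \left(3 \cdot 14 - 89\right) \left(-5 + \left(-2 - 4\right) 3\right) = \left(42 - 89\right) \left(-5 - 18\right) = - 47 \left(-5 - 18\right) = \left(-47\right) \left(-23\right) = 1081$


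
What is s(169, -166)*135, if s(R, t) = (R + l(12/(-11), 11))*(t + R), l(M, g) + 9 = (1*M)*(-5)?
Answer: 737100/11 ≈ 67009.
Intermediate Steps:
l(M, g) = -9 - 5*M (l(M, g) = -9 + (1*M)*(-5) = -9 + M*(-5) = -9 - 5*M)
s(R, t) = (-39/11 + R)*(R + t) (s(R, t) = (R + (-9 - 60/(-11)))*(t + R) = (R + (-9 - 60*(-1)/11))*(R + t) = (R + (-9 - 5*(-12/11)))*(R + t) = (R + (-9 + 60/11))*(R + t) = (R - 39/11)*(R + t) = (-39/11 + R)*(R + t))
s(169, -166)*135 = (169**2 - 39/11*169 - 39/11*(-166) + 169*(-166))*135 = (28561 - 6591/11 + 6474/11 - 28054)*135 = (5460/11)*135 = 737100/11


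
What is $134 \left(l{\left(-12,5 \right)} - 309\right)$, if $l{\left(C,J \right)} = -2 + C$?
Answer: $-43282$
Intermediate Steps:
$134 \left(l{\left(-12,5 \right)} - 309\right) = 134 \left(\left(-2 - 12\right) - 309\right) = 134 \left(-14 - 309\right) = 134 \left(-323\right) = -43282$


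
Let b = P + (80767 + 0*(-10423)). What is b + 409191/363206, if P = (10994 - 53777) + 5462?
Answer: 15780257067/363206 ≈ 43447.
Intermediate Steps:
P = -37321 (P = -42783 + 5462 = -37321)
b = 43446 (b = -37321 + (80767 + 0*(-10423)) = -37321 + (80767 + 0) = -37321 + 80767 = 43446)
b + 409191/363206 = 43446 + 409191/363206 = 15780257067/363206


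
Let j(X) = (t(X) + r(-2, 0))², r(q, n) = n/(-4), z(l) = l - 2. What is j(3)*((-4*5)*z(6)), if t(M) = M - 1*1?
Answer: -320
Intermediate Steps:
z(l) = -2 + l
r(q, n) = -n/4 (r(q, n) = n*(-¼) = -n/4)
t(M) = -1 + M (t(M) = M - 1 = -1 + M)
j(X) = (-1 + X)² (j(X) = ((-1 + X) - ¼*0)² = ((-1 + X) + 0)² = (-1 + X)²)
j(3)*((-4*5)*z(6)) = (-1 + 3)²*((-4*5)*(-2 + 6)) = 2²*(-20*4) = 4*(-80) = -320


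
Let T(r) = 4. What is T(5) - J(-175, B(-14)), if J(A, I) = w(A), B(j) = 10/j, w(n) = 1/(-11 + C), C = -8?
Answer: 77/19 ≈ 4.0526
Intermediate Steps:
w(n) = -1/19 (w(n) = 1/(-11 - 8) = 1/(-19) = -1/19)
J(A, I) = -1/19
T(5) - J(-175, B(-14)) = 4 - 1*(-1/19) = 4 + 1/19 = 77/19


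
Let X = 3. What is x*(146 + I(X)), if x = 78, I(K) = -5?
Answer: 10998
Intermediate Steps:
x*(146 + I(X)) = 78*(146 - 5) = 78*141 = 10998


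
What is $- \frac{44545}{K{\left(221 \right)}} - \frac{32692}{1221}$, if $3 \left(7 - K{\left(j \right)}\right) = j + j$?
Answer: $\frac{13582273}{46731} \approx 290.65$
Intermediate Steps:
$K{\left(j \right)} = 7 - \frac{2 j}{3}$ ($K{\left(j \right)} = 7 - \frac{j + j}{3} = 7 - \frac{2 j}{3}$)
$- \frac{44545}{K{\left(221 \right)}} - \frac{32692}{1221} = - \frac{44545}{7 - \frac{442}{3}} - \frac{32692}{1221} = - \frac{44545}{7 - \frac{442}{3}} - \frac{2972}{111} = - \frac{44545}{- \frac{421}{3}} - \frac{2972}{111} = \left(-44545\right) \left(- \frac{3}{421}\right) - \frac{2972}{111} = \frac{133635}{421} - \frac{2972}{111} = \frac{13582273}{46731}$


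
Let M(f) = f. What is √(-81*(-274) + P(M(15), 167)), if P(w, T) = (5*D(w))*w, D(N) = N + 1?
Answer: √23394 ≈ 152.95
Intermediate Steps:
D(N) = 1 + N
P(w, T) = w*(5 + 5*w) (P(w, T) = (5*(1 + w))*w = (5 + 5*w)*w = w*(5 + 5*w))
√(-81*(-274) + P(M(15), 167)) = √(-81*(-274) + 5*15*(1 + 15)) = √(22194 + 5*15*16) = √(22194 + 1200) = √23394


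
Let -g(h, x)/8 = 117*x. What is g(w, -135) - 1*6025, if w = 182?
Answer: 120335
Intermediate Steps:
g(h, x) = -936*x
g(w, -135) - 1*6025 = -936*(-135) - 1*6025 = 126360 - 6025 = 120335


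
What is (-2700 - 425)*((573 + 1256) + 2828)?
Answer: -14553125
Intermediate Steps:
(-2700 - 425)*((573 + 1256) + 2828) = -3125*(1829 + 2828) = -3125*4657 = -14553125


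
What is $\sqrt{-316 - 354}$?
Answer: $i \sqrt{670} \approx 25.884 i$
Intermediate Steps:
$\sqrt{-316 - 354} = \sqrt{-670} = i \sqrt{670}$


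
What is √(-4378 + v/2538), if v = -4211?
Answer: 5*I*√125383686/846 ≈ 66.179*I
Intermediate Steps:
√(-4378 + v/2538) = √(-4378 - 4211/2538) = √(-11115575/2538) = 5*I*√125383686/846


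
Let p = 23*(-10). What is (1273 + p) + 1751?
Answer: 2794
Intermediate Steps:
p = -230
(1273 + p) + 1751 = (1273 - 230) + 1751 = 1043 + 1751 = 2794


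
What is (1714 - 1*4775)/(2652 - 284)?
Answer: -3061/2368 ≈ -1.2927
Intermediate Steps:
(1714 - 1*4775)/(2652 - 284) = (1714 - 4775)/2368 = -3061*1/2368 = -3061/2368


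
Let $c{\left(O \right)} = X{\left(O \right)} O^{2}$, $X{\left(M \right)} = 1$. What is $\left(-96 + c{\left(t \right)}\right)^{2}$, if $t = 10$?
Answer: $16$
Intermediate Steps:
$c{\left(O \right)} = O^{2}$ ($c{\left(O \right)} = 1 O^{2} = O^{2}$)
$\left(-96 + c{\left(t \right)}\right)^{2} = \left(-96 + 10^{2}\right)^{2} = \left(-96 + 100\right)^{2} = 4^{2} = 16$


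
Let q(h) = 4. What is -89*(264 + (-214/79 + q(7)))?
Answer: -1865262/79 ≈ -23611.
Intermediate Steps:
-89*(264 + (-214/79 + q(7))) = -89*(264 + (-214/79 + 4)) = -89*(264 + 102/79) = -89*20958/79 = -1865262/79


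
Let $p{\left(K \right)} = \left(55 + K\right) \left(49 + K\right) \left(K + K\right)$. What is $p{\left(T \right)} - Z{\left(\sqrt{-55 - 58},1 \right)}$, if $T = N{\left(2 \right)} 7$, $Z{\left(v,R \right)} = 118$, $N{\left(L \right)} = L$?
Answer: $121598$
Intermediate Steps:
$T = 14$ ($T = 2 \cdot 7 = 14$)
$p{\left(K \right)} = 2 K \left(49 + K\right) \left(55 + K\right)$ ($p{\left(K \right)} = \left(49 + K\right) \left(55 + K\right) 2 K = 2 K \left(49 + K\right) \left(55 + K\right)$)
$p{\left(T \right)} - Z{\left(\sqrt{-55 - 58},1 \right)} = 2 \cdot 14 \left(2695 + 14^{2} + 104 \cdot 14\right) - 118 = 2 \cdot 14 \left(2695 + 196 + 1456\right) - 118 = 2 \cdot 14 \cdot 4347 - 118 = 121716 - 118 = 121598$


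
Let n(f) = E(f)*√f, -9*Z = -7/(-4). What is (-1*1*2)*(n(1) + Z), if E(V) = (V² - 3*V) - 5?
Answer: 259/18 ≈ 14.389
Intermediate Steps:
Z = -7/36 (Z = -(-7)/(9*(-4)) = -(-7)*(-1)/(9*4) = -⅑*7/4 = -7/36 ≈ -0.19444)
E(V) = -5 + V² - 3*V
n(f) = √f*(-5 + f² - 3*f) (n(f) = (-5 + f² - 3*f)*√f = √f*(-5 + f² - 3*f))
(-1*1*2)*(n(1) + Z) = (-1*1*2)*(√1*(-5 + 1² - 3*1) - 7/36) = (-1*2)*(1*(-5 + 1 - 3) - 7/36) = -2*(1*(-7) - 7/36) = -2*(-7 - 7/36) = -2*(-259/36) = 259/18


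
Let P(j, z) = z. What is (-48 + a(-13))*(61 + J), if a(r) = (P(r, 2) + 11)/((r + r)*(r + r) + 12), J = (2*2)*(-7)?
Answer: -1089363/688 ≈ -1583.4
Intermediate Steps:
J = -28 (J = 4*(-7) = -28)
a(r) = 13/(12 + 4*r²) (a(r) = (2 + 11)/((r + r)*(r + r) + 12) = 13/((2*r)*(2*r) + 12) = 13/(4*r² + 12) = 13/(12 + 4*r²))
(-48 + a(-13))*(61 + J) = (-48 + 13/(4*(3 + (-13)²)))*(61 - 28) = (-48 + 13/(4*(3 + 169)))*33 = (-48 + (13/4)/172)*33 = (-48 + (13/4)*(1/172))*33 = (-48 + 13/688)*33 = -33011/688*33 = -1089363/688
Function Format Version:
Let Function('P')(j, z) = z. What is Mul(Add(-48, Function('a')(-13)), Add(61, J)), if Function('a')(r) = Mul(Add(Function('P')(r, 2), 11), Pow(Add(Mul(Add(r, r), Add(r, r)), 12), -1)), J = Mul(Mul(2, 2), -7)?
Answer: Rational(-1089363, 688) ≈ -1583.4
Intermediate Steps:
J = -28 (J = Mul(4, -7) = -28)
Function('a')(r) = Mul(13, Pow(Add(12, Mul(4, Pow(r, 2))), -1)) (Function('a')(r) = Mul(Add(2, 11), Pow(Add(Mul(Add(r, r), Add(r, r)), 12), -1)) = Mul(13, Pow(Add(Mul(Mul(2, r), Mul(2, r)), 12), -1)) = Mul(13, Pow(Add(Mul(4, Pow(r, 2)), 12), -1)) = Mul(13, Pow(Add(12, Mul(4, Pow(r, 2))), -1)))
Mul(Add(-48, Function('a')(-13)), Add(61, J)) = Mul(Add(-48, Mul(Rational(13, 4), Pow(Add(3, Pow(-13, 2)), -1))), Add(61, -28)) = Mul(Add(-48, Mul(Rational(13, 4), Pow(Add(3, 169), -1))), 33) = Mul(Add(-48, Mul(Rational(13, 4), Pow(172, -1))), 33) = Mul(Add(-48, Mul(Rational(13, 4), Rational(1, 172))), 33) = Mul(Add(-48, Rational(13, 688)), 33) = Mul(Rational(-33011, 688), 33) = Rational(-1089363, 688)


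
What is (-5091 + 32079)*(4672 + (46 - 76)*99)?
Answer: 45933576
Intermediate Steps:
(-5091 + 32079)*(4672 + (46 - 76)*99) = 26988*(4672 - 30*99) = 26988*(4672 - 2970) = 26988*1702 = 45933576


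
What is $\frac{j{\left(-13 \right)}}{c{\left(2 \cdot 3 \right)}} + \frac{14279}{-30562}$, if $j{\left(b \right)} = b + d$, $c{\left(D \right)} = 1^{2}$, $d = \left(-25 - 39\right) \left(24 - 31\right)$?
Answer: $\frac{13280191}{30562} \approx 434.53$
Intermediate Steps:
$d = 448$ ($d = \left(-64\right) \left(-7\right) = 448$)
$c{\left(D \right)} = 1$
$j{\left(b \right)} = 448 + b$ ($j{\left(b \right)} = b + 448 = 448 + b$)
$\frac{j{\left(-13 \right)}}{c{\left(2 \cdot 3 \right)}} + \frac{14279}{-30562} = \frac{448 - 13}{1} + \frac{14279}{-30562} = 435 \cdot 1 + 14279 \left(- \frac{1}{30562}\right) = 435 - \frac{14279}{30562} = \frac{13280191}{30562}$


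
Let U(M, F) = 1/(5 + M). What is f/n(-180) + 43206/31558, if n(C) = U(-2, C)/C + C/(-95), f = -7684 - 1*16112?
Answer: -3851975329977/306443959 ≈ -12570.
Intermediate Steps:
f = -23796 (f = -7684 - 16112 = -23796)
n(C) = -C/95 + 1/(3*C) (n(C) = 1/((5 - 2)*C) + C/(-95) = 1/(3*C) + C*(-1/95) = 1/(3*C) - C/95 = -C/95 + 1/(3*C))
f/n(-180) + 43206/31558 = -23796/(-1/95*(-180) + (⅓)/(-180)) + 43206/31558 = -23796/(36/19 + (⅓)*(-1/180)) + 43206*(1/31558) = -23796/(36/19 - 1/540) + 21603/15779 = -23796/19421/10260 + 21603/15779 = -23796*10260/19421 + 21603/15779 = -244146960/19421 + 21603/15779 = -3851975329977/306443959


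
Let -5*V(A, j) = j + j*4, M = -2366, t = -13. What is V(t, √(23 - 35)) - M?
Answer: 2366 - 2*I*√3 ≈ 2366.0 - 3.4641*I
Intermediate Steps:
V(A, j) = -j (V(A, j) = -(j + j*4)/5 = -(j + 4*j)/5 = -j)
V(t, √(23 - 35)) - M = -√(23 - 35) - 1*(-2366) = -√(-12) + 2366 = -2*I*√3 + 2366 = 2366 - 2*I*√3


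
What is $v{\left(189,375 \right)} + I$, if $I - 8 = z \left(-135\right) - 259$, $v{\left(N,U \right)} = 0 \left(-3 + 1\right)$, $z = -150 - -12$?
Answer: $18379$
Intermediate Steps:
$z = -138$ ($z = -150 + 12 = -138$)
$v{\left(N,U \right)} = 0$ ($v{\left(N,U \right)} = 0 \left(-2\right) = 0$)
$I = 18379$ ($I = 8 - -18371 = 8 + \left(18630 - 259\right) = 8 + 18371 = 18379$)
$v{\left(189,375 \right)} + I = 0 + 18379 = 18379$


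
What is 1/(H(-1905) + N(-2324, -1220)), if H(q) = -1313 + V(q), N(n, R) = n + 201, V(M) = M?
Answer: -1/5341 ≈ -0.00018723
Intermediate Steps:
N(n, R) = 201 + n
H(q) = -1313 + q
1/(H(-1905) + N(-2324, -1220)) = 1/((-1313 - 1905) + (201 - 2324)) = 1/(-3218 - 2123) = 1/(-5341) = -1/5341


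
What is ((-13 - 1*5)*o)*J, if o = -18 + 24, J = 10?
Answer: -1080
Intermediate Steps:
o = 6
((-13 - 1*5)*o)*J = ((-13 - 1*5)*6)*10 = ((-13 - 5)*6)*10 = -18*6*10 = -108*10 = -1080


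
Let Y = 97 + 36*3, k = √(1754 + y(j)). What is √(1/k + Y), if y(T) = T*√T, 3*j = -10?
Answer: 2^(¾)*√(3/√(7893 - 5*I*√30) + 205*√2)/2 ≈ 14.319 + 1.4465e-6*I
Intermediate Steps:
j = -10/3 (j = (⅓)*(-10) = -10/3 ≈ -3.3333)
y(T) = T^(3/2)
k = √(1754 - 10*I*√30/9) (k = √(1754 + (-10/3)^(3/2)) = √(1754 - 10*I*√30/9) ≈ 41.881 - 0.07265*I)
Y = 205 (Y = 97 + 108 = 205)
√(1/k + Y) = √(1/(√(15786 - 10*I*√30)/3) + 205) = √(3/√(15786 - 10*I*√30) + 205) = √(205 + 3/√(15786 - 10*I*√30))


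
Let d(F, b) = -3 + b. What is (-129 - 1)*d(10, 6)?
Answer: -390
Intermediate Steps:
(-129 - 1)*d(10, 6) = (-129 - 1)*(-3 + 6) = -130*3 = -390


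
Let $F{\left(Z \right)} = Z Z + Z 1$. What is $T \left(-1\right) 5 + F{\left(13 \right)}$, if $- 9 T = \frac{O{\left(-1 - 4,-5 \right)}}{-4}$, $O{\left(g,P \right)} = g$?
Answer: $\frac{6577}{36} \approx 182.69$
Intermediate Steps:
$F{\left(Z \right)} = Z + Z^{2}$ ($F{\left(Z \right)} = Z^{2} + Z = Z + Z^{2}$)
$T = - \frac{5}{36}$ ($T = - \frac{\left(-1 - 4\right) \frac{1}{-4}}{9} = - \frac{\left(-5\right) \left(- \frac{1}{4}\right)}{9} = \left(- \frac{1}{9}\right) \frac{5}{4} = - \frac{5}{36} \approx -0.13889$)
$T \left(-1\right) 5 + F{\left(13 \right)} = \left(- \frac{5}{36}\right) \left(-1\right) 5 + 13 \left(1 + 13\right) = \frac{5}{36} \cdot 5 + 13 \cdot 14 = \frac{25}{36} + 182 = \frac{6577}{36}$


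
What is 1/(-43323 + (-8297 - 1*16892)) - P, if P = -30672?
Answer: 2101400063/68512 ≈ 30672.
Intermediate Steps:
1/(-43323 + (-8297 - 1*16892)) - P = 1/(-43323 + (-8297 - 1*16892)) - 1*(-30672) = 1/(-43323 + (-8297 - 16892)) + 30672 = 1/(-43323 - 25189) + 30672 = 1/(-68512) + 30672 = -1/68512 + 30672 = 2101400063/68512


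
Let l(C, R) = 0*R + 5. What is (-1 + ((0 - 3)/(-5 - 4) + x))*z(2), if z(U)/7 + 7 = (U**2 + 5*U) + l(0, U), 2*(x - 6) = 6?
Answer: 700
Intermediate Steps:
x = 9 (x = 6 + (1/2)*6 = 6 + 3 = 9)
l(C, R) = 5 (l(C, R) = 0 + 5 = 5)
z(U) = -14 + 7*U**2 + 35*U (z(U) = -49 + 7*((U**2 + 5*U) + 5) = -49 + 7*(5 + U**2 + 5*U) = -49 + (35 + 7*U**2 + 35*U) = -14 + 7*U**2 + 35*U)
(-1 + ((0 - 3)/(-5 - 4) + x))*z(2) = (-1 + ((0 - 3)/(-5 - 4) + 9))*(-14 + 7*2**2 + 35*2) = (-1 + (-3/(-9) + 9))*(-14 + 7*4 + 70) = (-1 + (-3*(-1/9) + 9))*(-14 + 28 + 70) = (-1 + (1/3 + 9))*84 = (-1 + 28/3)*84 = (25/3)*84 = 700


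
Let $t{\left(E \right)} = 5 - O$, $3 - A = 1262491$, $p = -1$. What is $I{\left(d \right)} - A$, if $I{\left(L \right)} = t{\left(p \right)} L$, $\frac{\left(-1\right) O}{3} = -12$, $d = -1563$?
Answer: $1310941$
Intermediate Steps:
$O = 36$ ($O = \left(-3\right) \left(-12\right) = 36$)
$A = -1262488$ ($A = 3 - 1262491 = -1262488$)
$t{\left(E \right)} = -31$ ($t{\left(E \right)} = 5 - 36 = -31$)
$I{\left(L \right)} = - 31 L$
$I{\left(d \right)} - A = \left(-31\right) \left(-1563\right) - -1262488 = 48453 + 1262488 = 1310941$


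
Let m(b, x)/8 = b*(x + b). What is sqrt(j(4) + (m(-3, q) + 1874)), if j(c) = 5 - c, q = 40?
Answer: sqrt(987) ≈ 31.417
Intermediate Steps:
m(b, x) = 8*b*(b + x) (m(b, x) = 8*(b*(x + b)) = 8*(b*(b + x)) = 8*b*(b + x))
sqrt(j(4) + (m(-3, q) + 1874)) = sqrt((5 - 1*4) + (8*(-3)*(-3 + 40) + 1874)) = sqrt((5 - 4) + (8*(-3)*37 + 1874)) = sqrt(1 + (-888 + 1874)) = sqrt(1 + 986) = sqrt(987)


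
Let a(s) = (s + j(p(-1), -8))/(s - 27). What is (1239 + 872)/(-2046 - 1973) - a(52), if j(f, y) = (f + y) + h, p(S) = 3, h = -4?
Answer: -225592/100475 ≈ -2.2453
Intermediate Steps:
j(f, y) = -4 + f + y (j(f, y) = (f + y) - 4 = -4 + f + y)
a(s) = (-9 + s)/(-27 + s) (a(s) = (s + (-4 + 3 - 8))/(s - 27) = (s - 9)/(-27 + s) = (-9 + s)/(-27 + s))
(1239 + 872)/(-2046 - 1973) - a(52) = (1239 + 872)/(-2046 - 1973) - (-9 + 52)/(-27 + 52) = 2111/(-4019) - 43/25 = 2111*(-1/4019) - 43/25 = -2111/4019 - 1*43/25 = -2111/4019 - 43/25 = -225592/100475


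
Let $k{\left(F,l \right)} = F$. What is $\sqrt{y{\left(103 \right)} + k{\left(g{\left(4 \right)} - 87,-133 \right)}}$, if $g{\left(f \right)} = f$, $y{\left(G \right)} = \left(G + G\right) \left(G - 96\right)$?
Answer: $3 \sqrt{151} \approx 36.865$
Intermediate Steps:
$y{\left(G \right)} = 2 G \left(-96 + G\right)$
$\sqrt{y{\left(103 \right)} + k{\left(g{\left(4 \right)} - 87,-133 \right)}} = \sqrt{2 \cdot 103 \left(-96 + 103\right) + \left(4 - 87\right)} = \sqrt{2 \cdot 103 \cdot 7 - 83} = \sqrt{1442 - 83} = \sqrt{1359} = 3 \sqrt{151}$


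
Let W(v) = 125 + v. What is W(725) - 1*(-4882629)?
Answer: 4883479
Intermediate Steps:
W(725) - 1*(-4882629) = (125 + 725) - 1*(-4882629) = 850 + 4882629 = 4883479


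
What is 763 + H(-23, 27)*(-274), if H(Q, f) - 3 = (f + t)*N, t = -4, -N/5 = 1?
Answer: 31451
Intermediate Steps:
N = -5 (N = -5*1 = -5)
H(Q, f) = 23 - 5*f (H(Q, f) = 3 + (f - 4)*(-5) = 3 + (-4 + f)*(-5) = 3 + (20 - 5*f) = 23 - 5*f)
763 + H(-23, 27)*(-274) = 763 + (23 - 5*27)*(-274) = 763 + (23 - 135)*(-274) = 763 - 112*(-274) = 763 + 30688 = 31451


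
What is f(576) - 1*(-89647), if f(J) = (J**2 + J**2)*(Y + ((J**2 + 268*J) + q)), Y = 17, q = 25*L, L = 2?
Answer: 322626371119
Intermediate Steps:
q = 50 (q = 25*2 = 50)
f(J) = 2*J**2*(67 + J**2 + 268*J) (f(J) = (J**2 + J**2)*(17 + ((J**2 + 268*J) + 50)) = (2*J**2)*(17 + (50 + J**2 + 268*J)) = (2*J**2)*(67 + J**2 + 268*J) = 2*J**2*(67 + J**2 + 268*J))
f(576) - 1*(-89647) = 2*576**2*(67 + 576**2 + 268*576) - 1*(-89647) = 2*331776*(67 + 331776 + 154368) + 89647 = 2*331776*486211 + 89647 = 322626281472 + 89647 = 322626371119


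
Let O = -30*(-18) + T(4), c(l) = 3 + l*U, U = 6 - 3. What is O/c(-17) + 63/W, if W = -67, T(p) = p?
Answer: -2467/201 ≈ -12.274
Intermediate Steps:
U = 3
c(l) = 3 + 3*l (c(l) = 3 + l*3 = 3 + 3*l)
O = 544 (O = -30*(-18) + 4 = 540 + 4 = 544)
O/c(-17) + 63/W = 544/(3 + 3*(-17)) + 63/(-67) = 544/(3 - 51) + 63*(-1/67) = 544/(-48) - 63/67 = 544*(-1/48) - 63/67 = -34/3 - 63/67 = -2467/201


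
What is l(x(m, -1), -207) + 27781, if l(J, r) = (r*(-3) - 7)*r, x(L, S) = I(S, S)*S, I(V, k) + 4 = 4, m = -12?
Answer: -99317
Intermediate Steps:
I(V, k) = 0 (I(V, k) = -4 + 4 = 0)
x(L, S) = 0 (x(L, S) = 0*S = 0)
l(J, r) = r*(-7 - 3*r) (l(J, r) = (-3*r - 7)*r = (-7 - 3*r)*r = r*(-7 - 3*r))
l(x(m, -1), -207) + 27781 = -1*(-207)*(7 + 3*(-207)) + 27781 = -1*(-207)*(7 - 621) + 27781 = -1*(-207)*(-614) + 27781 = -127098 + 27781 = -99317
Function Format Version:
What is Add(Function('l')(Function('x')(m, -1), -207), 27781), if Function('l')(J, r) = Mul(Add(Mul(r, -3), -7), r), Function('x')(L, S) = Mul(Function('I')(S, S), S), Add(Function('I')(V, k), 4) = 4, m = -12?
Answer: -99317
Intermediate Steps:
Function('I')(V, k) = 0 (Function('I')(V, k) = Add(-4, 4) = 0)
Function('x')(L, S) = 0 (Function('x')(L, S) = Mul(0, S) = 0)
Function('l')(J, r) = Mul(r, Add(-7, Mul(-3, r))) (Function('l')(J, r) = Mul(Add(Mul(-3, r), -7), r) = Mul(Add(-7, Mul(-3, r)), r) = Mul(r, Add(-7, Mul(-3, r))))
Add(Function('l')(Function('x')(m, -1), -207), 27781) = Add(Mul(-1, -207, Add(7, Mul(3, -207))), 27781) = Add(Mul(-1, -207, Add(7, -621)), 27781) = Add(Mul(-1, -207, -614), 27781) = Add(-127098, 27781) = -99317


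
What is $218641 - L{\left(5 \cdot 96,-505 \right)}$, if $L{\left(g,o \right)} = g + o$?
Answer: $218666$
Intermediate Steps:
$218641 - L{\left(5 \cdot 96,-505 \right)} = 218641 - \left(5 \cdot 96 - 505\right) = 218641 - \left(480 - 505\right) = 218641 - -25 = 218641 + 25 = 218666$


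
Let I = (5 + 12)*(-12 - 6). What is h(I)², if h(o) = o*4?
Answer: 1498176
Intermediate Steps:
I = -306 (I = 17*(-18) = -306)
h(o) = 4*o
h(I)² = (4*(-306))² = (-1224)² = 1498176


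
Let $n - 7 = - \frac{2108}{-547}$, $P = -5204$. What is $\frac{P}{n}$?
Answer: $- \frac{2846588}{5937} \approx -479.47$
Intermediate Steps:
$n = \frac{5937}{547}$ ($n = 7 - \frac{2108}{-547} = 7 - - \frac{2108}{547} = 7 + \frac{2108}{547} = \frac{5937}{547} \approx 10.854$)
$\frac{P}{n} = - \frac{5204}{\frac{5937}{547}} = \left(-5204\right) \frac{547}{5937} = - \frac{2846588}{5937}$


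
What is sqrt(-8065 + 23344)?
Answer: sqrt(15279) ≈ 123.61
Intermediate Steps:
sqrt(-8065 + 23344) = sqrt(15279)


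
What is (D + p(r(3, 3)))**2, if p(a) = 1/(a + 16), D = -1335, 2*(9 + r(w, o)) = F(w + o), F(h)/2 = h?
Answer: 301161316/169 ≈ 1.7820e+6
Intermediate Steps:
F(h) = 2*h
r(w, o) = -9 + o + w (r(w, o) = -9 + (2*(w + o))/2 = -9 + (2*(o + w))/2 = -9 + (2*o + 2*w)/2 = -9 + (o + w) = -9 + o + w)
p(a) = 1/(16 + a)
(D + p(r(3, 3)))**2 = (-1335 + 1/(16 + (-9 + 3 + 3)))**2 = (-1335 + 1/(16 - 3))**2 = (-1335 + 1/13)**2 = (-17354/13)**2 = 301161316/169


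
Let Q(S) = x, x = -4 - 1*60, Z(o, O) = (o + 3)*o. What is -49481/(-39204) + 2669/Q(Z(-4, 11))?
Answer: -25367173/627264 ≈ -40.441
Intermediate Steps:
Z(o, O) = o*(3 + o) (Z(o, O) = (3 + o)*o = o*(3 + o))
x = -64 (x = -4 - 60 = -64)
Q(S) = -64
-49481/(-39204) + 2669/Q(Z(-4, 11)) = -49481/(-39204) + 2669/(-64) = -49481*(-1/39204) + 2669*(-1/64) = 49481/39204 - 2669/64 = -25367173/627264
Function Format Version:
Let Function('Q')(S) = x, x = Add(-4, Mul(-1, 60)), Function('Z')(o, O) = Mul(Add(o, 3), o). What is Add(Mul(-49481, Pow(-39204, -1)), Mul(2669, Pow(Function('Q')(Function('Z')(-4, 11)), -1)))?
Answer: Rational(-25367173, 627264) ≈ -40.441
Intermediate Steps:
Function('Z')(o, O) = Mul(o, Add(3, o)) (Function('Z')(o, O) = Mul(Add(3, o), o) = Mul(o, Add(3, o)))
x = -64 (x = Add(-4, -60) = -64)
Function('Q')(S) = -64
Add(Mul(-49481, Pow(-39204, -1)), Mul(2669, Pow(Function('Q')(Function('Z')(-4, 11)), -1))) = Add(Mul(-49481, Pow(-39204, -1)), Mul(2669, Pow(-64, -1))) = Add(Mul(-49481, Rational(-1, 39204)), Mul(2669, Rational(-1, 64))) = Add(Rational(49481, 39204), Rational(-2669, 64)) = Rational(-25367173, 627264)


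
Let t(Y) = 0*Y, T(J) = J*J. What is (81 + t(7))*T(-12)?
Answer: 11664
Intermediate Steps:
T(J) = J**2
t(Y) = 0
(81 + t(7))*T(-12) = (81 + 0)*(-12)**2 = 81*144 = 11664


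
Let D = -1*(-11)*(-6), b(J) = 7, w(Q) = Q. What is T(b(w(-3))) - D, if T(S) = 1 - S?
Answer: 60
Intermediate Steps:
D = -66 (D = 11*(-6) = -66)
T(b(w(-3))) - D = (1 - 1*7) - 1*(-66) = (1 - 7) + 66 = -6 + 66 = 60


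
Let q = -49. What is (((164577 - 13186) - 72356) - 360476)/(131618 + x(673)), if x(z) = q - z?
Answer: -281441/130896 ≈ -2.1501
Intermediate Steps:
x(z) = -49 - z
(((164577 - 13186) - 72356) - 360476)/(131618 + x(673)) = (((164577 - 13186) - 72356) - 360476)/(131618 + (-49 - 1*673)) = ((151391 - 72356) - 360476)/(131618 + (-49 - 673)) = (79035 - 360476)/(131618 - 722) = -281441/130896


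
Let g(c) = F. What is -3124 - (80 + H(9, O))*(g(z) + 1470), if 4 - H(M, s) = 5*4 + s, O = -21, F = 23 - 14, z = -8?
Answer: -128839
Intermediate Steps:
F = 9
g(c) = 9
H(M, s) = -16 - s (H(M, s) = 4 - (5*4 + s) = 4 - (20 + s) = 4 + (-20 - s) = -16 - s)
-3124 - (80 + H(9, O))*(g(z) + 1470) = -3124 - (80 + (-16 - 1*(-21)))*(9 + 1470) = -3124 - (80 + (-16 + 21))*1479 = -3124 - (80 + 5)*1479 = -3124 - 85*1479 = -3124 - 1*125715 = -3124 - 125715 = -128839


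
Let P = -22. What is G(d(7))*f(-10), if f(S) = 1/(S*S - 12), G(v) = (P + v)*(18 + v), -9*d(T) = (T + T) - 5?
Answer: -391/88 ≈ -4.4432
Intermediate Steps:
d(T) = 5/9 - 2*T/9 (d(T) = -((T + T) - 5)/9 = -(2*T - 5)/9 = -(-5 + 2*T)/9 = 5/9 - 2*T/9)
G(v) = (-22 + v)*(18 + v)
f(S) = 1/(-12 + S²) (f(S) = 1/(S² - 12) = 1/(-12 + S²))
G(d(7))*f(-10) = (-396 + (5/9 - 2/9*7)² - 4*(5/9 - 2/9*7))/(-12 + (-10)²) = (-396 + (5/9 - 14/9)² - 4*(5/9 - 14/9))/(-12 + 100) = (-396 + (-1)² - 4*(-1))/88 = (-396 + 1 + 4)*(1/88) = -391*1/88 = -391/88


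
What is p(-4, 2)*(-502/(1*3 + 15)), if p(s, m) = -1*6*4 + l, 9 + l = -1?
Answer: 8534/9 ≈ 948.22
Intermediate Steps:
l = -10 (l = -9 - 1 = -10)
p(s, m) = -34 (p(s, m) = -1*6*4 - 10 = -6*4 - 10 = -24 - 10 = -34)
p(-4, 2)*(-502/(1*3 + 15)) = -(-17068)/(1*3 + 15) = -(-17068)/(3 + 15) = -(-17068)/18 = -34*(-251/9) = 8534/9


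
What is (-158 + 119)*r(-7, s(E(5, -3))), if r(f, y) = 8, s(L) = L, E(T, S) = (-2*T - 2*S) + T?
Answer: -312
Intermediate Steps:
E(T, S) = -T - 2*S (E(T, S) = (-2*S - 2*T) + T = -T - 2*S)
(-158 + 119)*r(-7, s(E(5, -3))) = (-158 + 119)*8 = -39*8 = -312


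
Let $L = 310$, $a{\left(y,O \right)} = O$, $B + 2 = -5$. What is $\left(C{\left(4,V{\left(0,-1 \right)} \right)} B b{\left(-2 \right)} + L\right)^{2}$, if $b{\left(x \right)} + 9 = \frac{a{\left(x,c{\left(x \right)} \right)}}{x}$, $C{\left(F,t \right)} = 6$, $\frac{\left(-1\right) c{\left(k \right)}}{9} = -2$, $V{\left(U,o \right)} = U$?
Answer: $1136356$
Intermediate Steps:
$B = -7$ ($B = -2 - 5 = -7$)
$c{\left(k \right)} = 18$ ($c{\left(k \right)} = \left(-9\right) \left(-2\right) = 18$)
$b{\left(x \right)} = -9 + \frac{18}{x}$
$\left(C{\left(4,V{\left(0,-1 \right)} \right)} B b{\left(-2 \right)} + L\right)^{2} = \left(6 \left(-7\right) \left(-9 + \frac{18}{-2}\right) + 310\right)^{2} = \left(- 42 \left(-9 + 18 \left(- \frac{1}{2}\right)\right) + 310\right)^{2} = \left(- 42 \left(-9 - 9\right) + 310\right)^{2} = \left(\left(-42\right) \left(-18\right) + 310\right)^{2} = \left(756 + 310\right)^{2} = 1066^{2} = 1136356$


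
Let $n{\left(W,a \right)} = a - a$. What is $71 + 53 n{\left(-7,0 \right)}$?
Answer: $71$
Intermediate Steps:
$n{\left(W,a \right)} = 0$
$71 + 53 n{\left(-7,0 \right)} = 71 + 53 \cdot 0 = 71 + 0 = 71$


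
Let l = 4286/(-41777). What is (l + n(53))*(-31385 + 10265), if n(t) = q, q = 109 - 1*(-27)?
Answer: -119906392320/41777 ≈ -2.8702e+6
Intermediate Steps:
l = -4286/41777 (l = 4286*(-1/41777) = -4286/41777 ≈ -0.10259)
q = 136 (q = 109 + 27 = 136)
n(t) = 136
(l + n(53))*(-31385 + 10265) = (-4286/41777 + 136)*(-31385 + 10265) = (5677386/41777)*(-21120) = -119906392320/41777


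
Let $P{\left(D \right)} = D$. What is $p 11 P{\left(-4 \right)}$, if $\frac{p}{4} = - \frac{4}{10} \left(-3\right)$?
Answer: $- \frac{1056}{5} \approx -211.2$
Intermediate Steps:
$p = \frac{24}{5}$ ($p = 4 - \frac{4}{10} \left(-3\right) = 4 \left(-4\right) \frac{1}{10} \left(-3\right) = 4 \left(\left(- \frac{2}{5}\right) \left(-3\right)\right) = 4 \cdot \frac{6}{5} = \frac{24}{5} \approx 4.8$)
$p 11 P{\left(-4 \right)} = \frac{24}{5} \cdot 11 \left(-4\right) = \frac{264}{5} \left(-4\right) = - \frac{1056}{5}$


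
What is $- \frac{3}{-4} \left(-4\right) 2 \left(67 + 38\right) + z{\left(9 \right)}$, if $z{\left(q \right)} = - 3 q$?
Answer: $-657$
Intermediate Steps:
$- \frac{3}{-4} \left(-4\right) 2 \left(67 + 38\right) + z{\left(9 \right)} = - \frac{3}{-4} \left(-4\right) 2 \left(67 + 38\right) - 27 = \left(-3\right) \left(- \frac{1}{4}\right) \left(-4\right) 2 \cdot 105 - 27 = \frac{3}{4} \left(-4\right) 2 \cdot 105 - 27 = \left(-3\right) 2 \cdot 105 - 27 = \left(-6\right) 105 - 27 = -630 - 27 = -657$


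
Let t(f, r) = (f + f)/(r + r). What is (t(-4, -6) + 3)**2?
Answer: 121/9 ≈ 13.444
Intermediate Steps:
t(f, r) = f/r (t(f, r) = (2*f)/((2*r)) = (2*f)*(1/(2*r)) = f/r)
(t(-4, -6) + 3)**2 = (-4/(-6) + 3)**2 = (-4*(-1/6) + 3)**2 = (2/3 + 3)**2 = (11/3)**2 = 121/9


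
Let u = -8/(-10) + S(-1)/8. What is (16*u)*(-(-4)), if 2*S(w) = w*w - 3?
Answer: 216/5 ≈ 43.200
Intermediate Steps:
S(w) = -3/2 + w²/2 (S(w) = (w*w - 3)/2 = (w² - 3)/2 = (-3 + w²)/2 = -3/2 + w²/2)
u = 27/40 (u = -8/(-10) + (-3/2 + (½)*(-1)²)/8 = -8*(-⅒) + (-3/2 + (½)*1)*(⅛) = ⅘ + (-3/2 + ½)*(⅛) = ⅘ - 1*⅛ = ⅘ - ⅛ = 27/40 ≈ 0.67500)
(16*u)*(-(-4)) = (16*(27/40))*(-(-4)) = 54*(-1*(-4))/5 = (54/5)*4 = 216/5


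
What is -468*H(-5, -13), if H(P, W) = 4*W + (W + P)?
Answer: 32760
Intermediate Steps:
H(P, W) = P + 5*W (H(P, W) = 4*W + (P + W) = P + 5*W)
-468*H(-5, -13) = -468*(-5 + 5*(-13)) = -468*(-5 - 65) = -468*(-70) = 32760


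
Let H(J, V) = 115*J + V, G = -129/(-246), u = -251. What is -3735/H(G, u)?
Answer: 306270/15637 ≈ 19.586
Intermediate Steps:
G = 43/82 (G = -129*(-1/246) = 43/82 ≈ 0.52439)
H(J, V) = V + 115*J
-3735/H(G, u) = -3735/(-251 + 115*(43/82)) = -3735/(-251 + 4945/82) = -3735/(-15637/82) = -3735*(-82/15637) = 306270/15637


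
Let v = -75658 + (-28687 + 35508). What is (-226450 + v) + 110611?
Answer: -184676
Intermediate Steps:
v = -68837 (v = -75658 + 6821 = -68837)
(-226450 + v) + 110611 = (-226450 - 68837) + 110611 = -295287 + 110611 = -184676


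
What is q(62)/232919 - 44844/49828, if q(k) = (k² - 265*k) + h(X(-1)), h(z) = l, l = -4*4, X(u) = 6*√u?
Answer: -2768238023/2901471983 ≈ -0.95408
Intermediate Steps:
l = -16
h(z) = -16
q(k) = -16 + k² - 265*k (q(k) = (k² - 265*k) - 16 = -16 + k² - 265*k)
q(62)/232919 - 44844/49828 = (-16 + 62² - 265*62)/232919 - 44844/49828 = (-16 + 3844 - 16430)*(1/232919) - 44844*1/49828 = -12602*1/232919 - 11211/12457 = -12602/232919 - 11211/12457 = -2768238023/2901471983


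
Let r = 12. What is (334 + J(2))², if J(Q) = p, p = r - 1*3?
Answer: 117649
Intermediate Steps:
p = 9 (p = 12 - 1*3 = 12 - 3 = 9)
J(Q) = 9
(334 + J(2))² = (334 + 9)² = 343² = 117649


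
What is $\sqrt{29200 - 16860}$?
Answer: $2 \sqrt{3085} \approx 111.09$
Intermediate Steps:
$\sqrt{29200 - 16860} = \sqrt{12340} = 2 \sqrt{3085}$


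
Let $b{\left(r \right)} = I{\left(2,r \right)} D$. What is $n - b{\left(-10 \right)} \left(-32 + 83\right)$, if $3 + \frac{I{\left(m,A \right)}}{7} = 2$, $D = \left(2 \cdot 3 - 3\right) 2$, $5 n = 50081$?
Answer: $\frac{60791}{5} \approx 12158.0$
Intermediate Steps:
$n = \frac{50081}{5}$ ($n = \frac{1}{5} \cdot 50081 = \frac{50081}{5} \approx 10016.0$)
$D = 6$ ($D = \left(6 - 3\right) 2 = 3 \cdot 2 = 6$)
$I{\left(m,A \right)} = -7$ ($I{\left(m,A \right)} = -21 + 7 \cdot 2 = -21 + 14 = -7$)
$b{\left(r \right)} = -42$ ($b{\left(r \right)} = \left(-7\right) 6 = -42$)
$n - b{\left(-10 \right)} \left(-32 + 83\right) = \frac{50081}{5} - - 42 \left(-32 + 83\right) = \frac{50081}{5} - \left(-42\right) 51 = \frac{50081}{5} - -2142 = \frac{50081}{5} + 2142 = \frac{60791}{5}$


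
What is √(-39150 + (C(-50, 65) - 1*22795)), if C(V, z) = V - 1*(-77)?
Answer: I*√61918 ≈ 248.83*I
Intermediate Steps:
C(V, z) = 77 + V (C(V, z) = V + 77 = 77 + V)
√(-39150 + (C(-50, 65) - 1*22795)) = √(-39150 + ((77 - 50) - 1*22795)) = √(-39150 + (27 - 22795)) = √(-39150 - 22768) = √(-61918) = I*√61918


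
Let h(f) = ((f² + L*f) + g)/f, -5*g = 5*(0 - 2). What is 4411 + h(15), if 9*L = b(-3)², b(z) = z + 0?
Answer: 66407/15 ≈ 4427.1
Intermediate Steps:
b(z) = z
g = 2 (g = -(0 - 2) = -(-2) = -⅕*(-10) = 2)
L = 1 (L = (⅑)*(-3)² = (⅑)*9 = 1)
h(f) = (2 + f + f²)/f (h(f) = ((f² + 1*f) + 2)/f = ((f² + f) + 2)/f = ((f + f²) + 2)/f = (2 + f + f²)/f)
4411 + h(15) = 4411 + (1 + 15 + 2/15) = 4411 + 242/15 = 66407/15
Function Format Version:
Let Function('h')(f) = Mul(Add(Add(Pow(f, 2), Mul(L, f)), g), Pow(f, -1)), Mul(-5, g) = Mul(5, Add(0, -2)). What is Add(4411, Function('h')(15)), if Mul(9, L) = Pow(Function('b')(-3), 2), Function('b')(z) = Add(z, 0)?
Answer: Rational(66407, 15) ≈ 4427.1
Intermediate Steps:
Function('b')(z) = z
g = 2 (g = Mul(Rational(-1, 5), Mul(5, Add(0, -2))) = Mul(Rational(-1, 5), Mul(5, -2)) = Mul(Rational(-1, 5), -10) = 2)
L = 1 (L = Mul(Rational(1, 9), Pow(-3, 2)) = Mul(Rational(1, 9), 9) = 1)
Function('h')(f) = Mul(Pow(f, -1), Add(2, f, Pow(f, 2))) (Function('h')(f) = Mul(Add(Add(Pow(f, 2), Mul(1, f)), 2), Pow(f, -1)) = Mul(Add(Add(Pow(f, 2), f), 2), Pow(f, -1)) = Mul(Add(Add(f, Pow(f, 2)), 2), Pow(f, -1)) = Mul(Add(2, f, Pow(f, 2)), Pow(f, -1)) = Mul(Pow(f, -1), Add(2, f, Pow(f, 2))))
Add(4411, Function('h')(15)) = Add(4411, Add(1, 15, Mul(2, Pow(15, -1)))) = Add(4411, Add(1, 15, Mul(2, Rational(1, 15)))) = Add(4411, Add(1, 15, Rational(2, 15))) = Add(4411, Rational(242, 15)) = Rational(66407, 15)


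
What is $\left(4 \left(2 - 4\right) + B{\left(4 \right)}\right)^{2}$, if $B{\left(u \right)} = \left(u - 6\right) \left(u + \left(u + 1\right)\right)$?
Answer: $676$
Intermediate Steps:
$B{\left(u \right)} = \left(1 + 2 u\right) \left(-6 + u\right)$ ($B{\left(u \right)} = \left(-6 + u\right) \left(u + \left(1 + u\right)\right) = \left(-6 + u\right) \left(1 + 2 u\right) = \left(1 + 2 u\right) \left(-6 + u\right)$)
$\left(4 \left(2 - 4\right) + B{\left(4 \right)}\right)^{2} = \left(4 \left(2 - 4\right) - \left(50 - 32\right)\right)^{2} = \left(4 \left(-2\right) - 18\right)^{2} = \left(-8 - 18\right)^{2} = \left(-26\right)^{2} = 676$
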